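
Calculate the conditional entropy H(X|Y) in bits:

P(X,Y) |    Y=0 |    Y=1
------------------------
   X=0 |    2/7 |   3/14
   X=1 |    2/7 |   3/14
1.0000 bits

Using the chain rule: H(X|Y) = H(X,Y) - H(Y)

First, compute H(X,Y) = 1.9852 bits

Marginal P(Y) = (4/7, 3/7)
H(Y) = 0.9852 bits

H(X|Y) = H(X,Y) - H(Y) = 1.9852 - 0.9852 = 1.0000 bits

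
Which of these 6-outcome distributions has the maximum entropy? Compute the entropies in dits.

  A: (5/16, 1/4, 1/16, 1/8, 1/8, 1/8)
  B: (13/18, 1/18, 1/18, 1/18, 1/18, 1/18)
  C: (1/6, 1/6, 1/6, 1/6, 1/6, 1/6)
C

For a discrete distribution over n outcomes, entropy is maximized by the uniform distribution.

Computing entropies:
H(A) = 0.7223 dits
H(B) = 0.4508 dits
H(C) = 0.7782 dits

The uniform distribution (where all probabilities equal 1/6) achieves the maximum entropy of log_10(6) = 0.7782 dits.

Distribution C has the highest entropy.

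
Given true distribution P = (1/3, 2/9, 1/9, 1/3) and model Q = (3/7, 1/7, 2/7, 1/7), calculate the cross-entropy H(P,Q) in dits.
0.6526 dits

Cross-entropy: H(P,Q) = -Σ p(x) log q(x)

Alternatively: H(P,Q) = H(P) + D_KL(P||Q)
H(P) = 0.5693 dits
D_KL(P||Q) = 0.0833 dits

H(P,Q) = 0.5693 + 0.0833 = 0.6526 dits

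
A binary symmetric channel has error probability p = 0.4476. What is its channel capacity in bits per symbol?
0.0079 bits

For a binary symmetric channel (BSC) with error probability p:
Capacity C = 1 - H(p) bits per symbol

where H(p) = -p log₂(p) - (1-p) log₂(1-p) is the binary entropy function.

H(0.4476) = 0.9921 bits
C = 1 - 0.9921 = 0.0079 bits per symbol

This means we can reliably transmit up to 0.0079 bits of information per channel use.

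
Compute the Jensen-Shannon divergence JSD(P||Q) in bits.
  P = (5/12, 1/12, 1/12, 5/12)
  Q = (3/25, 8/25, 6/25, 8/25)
0.1492 bits

Jensen-Shannon divergence is:
JSD(P||Q) = 0.5 × D_KL(P||M) + 0.5 × D_KL(Q||M)
where M = 0.5 × (P + Q) is the mixture distribution.

M = 0.5 × (5/12, 1/12, 1/12, 5/12) + 0.5 × (3/25, 8/25, 6/25, 8/25) = (0.268333, 0.201667, 0.161667, 0.368333)

D_KL(P||M) = 0.1527 bits
D_KL(Q||M) = 0.1457 bits

JSD(P||Q) = 0.5 × 0.1527 + 0.5 × 0.1457 = 0.1492 bits

Unlike KL divergence, JSD is symmetric and bounded: 0 ≤ JSD ≤ log(2).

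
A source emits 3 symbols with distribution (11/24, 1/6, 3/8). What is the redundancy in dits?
0.0324 dits

Redundancy measures how far a source is from maximum entropy:
R = H_max - H(X)

Maximum entropy for 3 symbols: H_max = log_10(3) = 0.4771 dits
Actual entropy: H(X) = 0.4447 dits
Redundancy: R = 0.4771 - 0.4447 = 0.0324 dits

This redundancy represents potential for compression: the source could be compressed by 0.0324 dits per symbol.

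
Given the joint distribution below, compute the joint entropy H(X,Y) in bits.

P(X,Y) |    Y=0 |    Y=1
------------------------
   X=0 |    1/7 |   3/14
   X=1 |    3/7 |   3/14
1.8774 bits

Joint entropy is H(X,Y) = -Σ_{x,y} p(x,y) log p(x,y).

Summing over all non-zero entries:
H(X,Y) = -[1/7·log_2(1/7) + 3/14·log_2(3/14) + 3/7·log_2(3/7) + 3/14·log_2(3/14)]
H(X,Y) = 1.8774 bits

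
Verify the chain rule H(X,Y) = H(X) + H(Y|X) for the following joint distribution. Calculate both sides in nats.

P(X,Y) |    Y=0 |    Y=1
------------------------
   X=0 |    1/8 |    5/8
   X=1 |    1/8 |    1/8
H(X,Y) = 1.0735, H(X) = 0.5623, H(Y|X) = 0.5112 (all in nats)

Chain rule: H(X,Y) = H(X) + H(Y|X)

Left side — joint entropy directly:
H(X,Y) = -Σ p(x,y) log p(x,y) = 1.0735 nats

Right side — compute H(Y|X) from the conditional distributions:
P(X) = (3/4, 1/4), so H(X) = 0.5623 nats
H(Y|X) = Σ_x P(X=x) · H(Y|X=x):
  P(Y|X=0) = (1/6, 5/6), H(Y|X=0) = 0.4506, weight P(X=0) = 3/4
  P(Y|X=1) = (1/2, 1/2), H(Y|X=1) = 0.6931, weight P(X=1) = 1/4
H(Y|X) = 0.5112 nats

H(X) + H(Y|X) = 0.5623 + 0.5112 = 1.0735 nats

Both sides equal 1.0735 nats. ✓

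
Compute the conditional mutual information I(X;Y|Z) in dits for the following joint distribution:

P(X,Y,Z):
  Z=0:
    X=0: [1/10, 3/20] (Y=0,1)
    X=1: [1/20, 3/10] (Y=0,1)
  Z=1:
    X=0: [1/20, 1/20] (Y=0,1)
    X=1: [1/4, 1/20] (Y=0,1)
0.0200 dits

Conditional mutual information: I(X;Y|Z) = H(X|Z) + H(Y|Z) - H(X,Y|Z)

H(Z) = 0.2923
H(X,Z) = 0.5670 → H(X|Z) = 0.2747
H(Y,Z) = 0.5365 → H(Y|Z) = 0.2442
H(X,Y,Z) = 0.7912 → H(X,Y|Z) = 0.4989

I(X;Y|Z) = 0.2747 + 0.2442 - 0.4989 = 0.0200 dits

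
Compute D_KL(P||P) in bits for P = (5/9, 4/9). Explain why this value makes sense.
0.0000 bits

KL divergence satisfies the Gibbs inequality: D_KL(P||Q) ≥ 0 for all distributions P, Q.

D_KL(P||Q) = Σ p(x) log(p(x)/q(x))
Each term is p(x) × log_2(p(x)/p(x)) = p(x) × log_2(1) = 0, so the sum is 0.
D_KL(P||Q) = 0.0000 bits

When P = Q, the KL divergence is exactly 0, as there is no 'divergence' between identical distributions.

This non-negativity is a fundamental property: relative entropy cannot be negative because it measures how different Q is from P.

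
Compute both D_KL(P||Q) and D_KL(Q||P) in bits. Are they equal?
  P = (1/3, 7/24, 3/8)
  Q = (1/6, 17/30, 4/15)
D_KL(P||Q) = 0.2383, D_KL(Q||P) = 0.2451

KL divergence is not symmetric: D_KL(P||Q) ≠ D_KL(Q||P) in general.

D_KL(P||Q) = 0.2383 bits
D_KL(Q||P) = 0.2451 bits

No, they are not equal!

This asymmetry is why KL divergence is not a true distance metric.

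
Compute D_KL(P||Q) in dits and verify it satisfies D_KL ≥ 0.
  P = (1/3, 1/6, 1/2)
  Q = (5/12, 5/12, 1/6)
0.1399 dits

KL divergence satisfies the Gibbs inequality: D_KL(P||Q) ≥ 0 for all distributions P, Q.

D_KL(P||Q) = Σ p(x) log(p(x)/q(x))
Term by term:
  x=0: 1/3 × log_10[(1/3)/(5/12)] = -0.0323
  x=1: 1/6 × log_10[(1/6)/(5/12)] = -0.0663
  x=2: 1/2 × log_10[(1/2)/(1/6)] = 0.2386
D_KL(P||Q) = 0.1399 dits

D_KL(P||Q) = 0.1399 ≥ 0 ✓

This non-negativity is a fundamental property: relative entropy cannot be negative because it measures how different Q is from P.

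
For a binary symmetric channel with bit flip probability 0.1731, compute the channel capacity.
0.3353 bits

For a binary symmetric channel (BSC) with error probability p:
Capacity C = 1 - H(p) bits per symbol

where H(p) = -p log₂(p) - (1-p) log₂(1-p) is the binary entropy function.

H(0.1731) = 0.6647 bits
C = 1 - 0.6647 = 0.3353 bits per symbol

This means we can reliably transmit up to 0.3353 bits of information per channel use.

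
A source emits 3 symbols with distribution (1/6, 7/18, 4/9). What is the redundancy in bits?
0.1043 bits

Redundancy measures how far a source is from maximum entropy:
R = H_max - H(X)

Maximum entropy for 3 symbols: H_max = log_2(3) = 1.5850 bits
Actual entropy: H(X) = 1.4807 bits
Redundancy: R = 1.5850 - 1.4807 = 0.1043 bits

This redundancy represents potential for compression: the source could be compressed by 0.1043 bits per symbol.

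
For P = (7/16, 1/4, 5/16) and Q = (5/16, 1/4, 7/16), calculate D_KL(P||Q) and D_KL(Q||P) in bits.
D_KL(P||Q) = 0.0607, D_KL(Q||P) = 0.0607

KL divergence is not symmetric: D_KL(P||Q) ≠ D_KL(Q||P) in general.

D_KL(P||Q) = 0.0607 bits
D_KL(Q||P) = 0.0607 bits

In this case they happen to be equal (to 4 decimal places).

This asymmetry is why KL divergence is not a true distance metric.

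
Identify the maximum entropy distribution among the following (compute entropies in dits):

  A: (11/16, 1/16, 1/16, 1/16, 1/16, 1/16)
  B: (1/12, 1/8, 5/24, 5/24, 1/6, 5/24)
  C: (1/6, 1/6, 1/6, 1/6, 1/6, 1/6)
C

For a discrete distribution over n outcomes, entropy is maximized by the uniform distribution.

Computing entropies:
H(A) = 0.4882 dits
H(B) = 0.7583 dits
H(C) = 0.7782 dits

The uniform distribution (where all probabilities equal 1/6) achieves the maximum entropy of log_10(6) = 0.7782 dits.

Distribution C has the highest entropy.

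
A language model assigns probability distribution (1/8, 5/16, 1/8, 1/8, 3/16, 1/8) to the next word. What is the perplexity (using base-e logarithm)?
5.5682

Perplexity is e^H (or exp(H) for natural log).

First, H = -Σ p log p = 1.7171 nats
Perplexity = e^1.7171 = 5.5682

Interpretation: The model's uncertainty is equivalent to choosing uniformly among 5.6 options.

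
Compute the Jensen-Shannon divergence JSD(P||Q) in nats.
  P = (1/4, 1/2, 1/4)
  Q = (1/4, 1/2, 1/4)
0.0000 nats

Jensen-Shannon divergence is:
JSD(P||Q) = 0.5 × D_KL(P||M) + 0.5 × D_KL(Q||M)
where M = 0.5 × (P + Q) is the mixture distribution.

M = 0.5 × (1/4, 1/2, 1/4) + 0.5 × (1/4, 1/2, 1/4) = (1/4, 1/2, 1/4)

D_KL(P||M) = 0.0000 nats
D_KL(Q||M) = 0.0000 nats

JSD(P||Q) = 0.5 × 0.0000 + 0.5 × 0.0000 = 0.0000 nats

Unlike KL divergence, JSD is symmetric and bounded: 0 ≤ JSD ≤ log(2).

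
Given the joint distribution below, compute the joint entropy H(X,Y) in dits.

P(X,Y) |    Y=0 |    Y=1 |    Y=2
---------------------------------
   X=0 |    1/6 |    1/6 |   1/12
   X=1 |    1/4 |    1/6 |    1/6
0.7592 dits

Joint entropy is H(X,Y) = -Σ_{x,y} p(x,y) log p(x,y).

Summing over all non-zero entries:
H(X,Y) = -[1/6·log_10(1/6) + 1/6·log_10(1/6) + 1/12·log_10(1/12) + 1/4·log_10(1/4) + 1/6·log_10(1/6) + 1/6·log_10(1/6)]
H(X,Y) = 0.7592 dits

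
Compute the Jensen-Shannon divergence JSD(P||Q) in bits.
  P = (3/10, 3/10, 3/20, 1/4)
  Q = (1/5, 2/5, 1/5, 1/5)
0.0170 bits

Jensen-Shannon divergence is:
JSD(P||Q) = 0.5 × D_KL(P||M) + 0.5 × D_KL(Q||M)
where M = 0.5 × (P + Q) is the mixture distribution.

M = 0.5 × (3/10, 3/10, 3/20, 1/4) + 0.5 × (1/5, 2/5, 1/5, 1/5) = (1/4, 7/20, 7/40, 9/40)

D_KL(P||M) = 0.0168 bits
D_KL(Q||M) = 0.0172 bits

JSD(P||Q) = 0.5 × 0.0168 + 0.5 × 0.0172 = 0.0170 bits

Unlike KL divergence, JSD is symmetric and bounded: 0 ≤ JSD ≤ log(2).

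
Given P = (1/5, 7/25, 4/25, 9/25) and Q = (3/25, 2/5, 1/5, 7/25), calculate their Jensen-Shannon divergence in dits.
0.0061 dits

Jensen-Shannon divergence is:
JSD(P||Q) = 0.5 × D_KL(P||M) + 0.5 × D_KL(Q||M)
where M = 0.5 × (P + Q) is the mixture distribution.

M = 0.5 × (1/5, 7/25, 4/25, 9/25) + 0.5 × (3/25, 2/5, 1/5, 7/25) = (4/25, 0.34, 0.18, 8/25)

D_KL(P||M) = 0.0060 dits
D_KL(Q||M) = 0.0062 dits

JSD(P||Q) = 0.5 × 0.0060 + 0.5 × 0.0062 = 0.0061 dits

Unlike KL divergence, JSD is symmetric and bounded: 0 ≤ JSD ≤ log(2).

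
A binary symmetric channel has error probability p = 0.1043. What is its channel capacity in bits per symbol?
0.5175 bits

For a binary symmetric channel (BSC) with error probability p:
Capacity C = 1 - H(p) bits per symbol

where H(p) = -p log₂(p) - (1-p) log₂(1-p) is the binary entropy function.

H(0.1043) = 0.4825 bits
C = 1 - 0.4825 = 0.5175 bits per symbol

This means we can reliably transmit up to 0.5175 bits of information per channel use.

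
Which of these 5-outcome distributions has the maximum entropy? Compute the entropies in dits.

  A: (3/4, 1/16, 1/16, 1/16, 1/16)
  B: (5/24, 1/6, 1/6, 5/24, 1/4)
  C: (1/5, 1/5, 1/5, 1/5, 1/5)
C

For a discrete distribution over n outcomes, entropy is maximized by the uniform distribution.

Computing entropies:
H(A) = 0.3947 dits
H(B) = 0.6937 dits
H(C) = 0.6990 dits

The uniform distribution (where all probabilities equal 1/5) achieves the maximum entropy of log_10(5) = 0.6990 dits.

Distribution C has the highest entropy.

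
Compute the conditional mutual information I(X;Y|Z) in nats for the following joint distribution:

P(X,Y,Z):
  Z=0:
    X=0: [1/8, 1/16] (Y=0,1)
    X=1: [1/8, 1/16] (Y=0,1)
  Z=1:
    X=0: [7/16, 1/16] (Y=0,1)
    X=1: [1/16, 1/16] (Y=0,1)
0.0377 nats

Conditional mutual information: I(X;Y|Z) = H(X|Z) + H(Y|Z) - H(X,Y|Z)

H(Z) = 0.6616
H(X,Z) = 1.2342 → H(X|Z) = 0.5727
H(Y,Z) = 1.2130 → H(Y|Z) = 0.5514
H(X,Y,Z) = 1.7480 → H(X,Y|Z) = 1.0864

I(X;Y|Z) = 0.5727 + 0.5514 - 1.0864 = 0.0377 nats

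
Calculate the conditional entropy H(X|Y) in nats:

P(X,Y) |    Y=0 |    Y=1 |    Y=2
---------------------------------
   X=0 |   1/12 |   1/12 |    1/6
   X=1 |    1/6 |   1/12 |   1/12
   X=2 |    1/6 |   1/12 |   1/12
1.0608 nats

Using the chain rule: H(X|Y) = H(X,Y) - H(Y)

First, compute H(X,Y) = 2.1383 nats

Marginal P(Y) = (5/12, 1/4, 1/3)
H(Y) = 1.0776 nats

H(X|Y) = H(X,Y) - H(Y) = 2.1383 - 1.0776 = 1.0608 nats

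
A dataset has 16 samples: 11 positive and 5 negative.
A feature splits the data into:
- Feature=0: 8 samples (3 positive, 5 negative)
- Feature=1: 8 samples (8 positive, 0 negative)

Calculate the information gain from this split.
0.4188 bits

Information Gain = H(Y) - H(Y|Feature)

Before split:
P(positive) = 11/16 = 0.6875
H(Y) = 0.8960 bits

After split:
Feature=0: H = 0.9544 bits (weight = 8/16)
Feature=1: H = 0.0000 bits (weight = 8/16)
H(Y|Feature) = (8/16)×0.9544 + (8/16)×0.0000 = 0.4772 bits

Information Gain = 0.8960 - 0.4772 = 0.4188 bits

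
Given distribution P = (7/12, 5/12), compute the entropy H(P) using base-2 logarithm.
0.9799 bits

Shannon entropy is H(X) = -Σ p(x) log p(x).

For P = (7/12, 5/12):
H = -7/12 × log_2(7/12) -5/12 × log_2(5/12)
H = 0.9799 bits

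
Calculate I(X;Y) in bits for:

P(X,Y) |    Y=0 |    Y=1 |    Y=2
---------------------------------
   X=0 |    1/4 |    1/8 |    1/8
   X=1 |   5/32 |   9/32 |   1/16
0.0756 bits

Mutual information: I(X;Y) = H(X) + H(Y) - H(X,Y)

Marginals:
P(X) = (1/2, 1/2), H(X) = 1.0000 bits
P(Y) = (13/32, 13/32, 3/16), H(Y) = 1.5087 bits

Joint entropy: H(X,Y) = 2.4332 bits

I(X;Y) = 1.0000 + 1.5087 - 2.4332 = 0.0756 bits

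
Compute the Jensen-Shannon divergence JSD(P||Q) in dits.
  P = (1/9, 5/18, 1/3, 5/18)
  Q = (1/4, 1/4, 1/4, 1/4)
0.0076 dits

Jensen-Shannon divergence is:
JSD(P||Q) = 0.5 × D_KL(P||M) + 0.5 × D_KL(Q||M)
where M = 0.5 × (P + Q) is the mixture distribution.

M = 0.5 × (1/9, 5/18, 1/3, 5/18) + 0.5 × (1/4, 1/4, 1/4, 1/4) = (0.180556, 0.263889, 7/24, 0.263889)

D_KL(P||M) = 0.0083 dits
D_KL(Q||M) = 0.0069 dits

JSD(P||Q) = 0.5 × 0.0083 + 0.5 × 0.0069 = 0.0076 dits

Unlike KL divergence, JSD is symmetric and bounded: 0 ≤ JSD ≤ log(2).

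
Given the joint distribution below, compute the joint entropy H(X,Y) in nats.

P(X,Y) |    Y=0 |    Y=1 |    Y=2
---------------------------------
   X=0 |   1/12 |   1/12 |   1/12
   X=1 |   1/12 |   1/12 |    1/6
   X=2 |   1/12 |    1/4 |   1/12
2.0947 nats

Joint entropy is H(X,Y) = -Σ_{x,y} p(x,y) log p(x,y).

Summing over all non-zero entries:
H(X,Y) = -[1/12·log_e(1/12) + 1/12·log_e(1/12) + 1/12·log_e(1/12) + 1/12·log_e(1/12) + 1/12·log_e(1/12) + 1/6·log_e(1/6) + 1/12·log_e(1/12) + 1/4·log_e(1/4) + 1/12·log_e(1/12)]
H(X,Y) = 2.0947 nats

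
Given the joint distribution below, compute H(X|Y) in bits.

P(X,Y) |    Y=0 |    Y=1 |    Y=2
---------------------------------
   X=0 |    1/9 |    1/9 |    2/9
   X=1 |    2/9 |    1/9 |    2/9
0.9728 bits

Using the chain rule: H(X|Y) = H(X,Y) - H(Y)

First, compute H(X,Y) = 2.5033 bits

Marginal P(Y) = (1/3, 2/9, 4/9)
H(Y) = 1.5305 bits

H(X|Y) = H(X,Y) - H(Y) = 2.5033 - 1.5305 = 0.9728 bits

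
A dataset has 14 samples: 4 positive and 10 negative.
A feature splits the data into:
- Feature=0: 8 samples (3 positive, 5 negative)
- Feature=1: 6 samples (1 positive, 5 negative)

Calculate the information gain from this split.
0.0391 bits

Information Gain = H(Y) - H(Y|Feature)

Before split:
P(positive) = 4/14 = 0.2857
H(Y) = 0.8631 bits

After split:
Feature=0: H = 0.9544 bits (weight = 8/14)
Feature=1: H = 0.6500 bits (weight = 6/14)
H(Y|Feature) = (8/14)×0.9544 + (6/14)×0.6500 = 0.8240 bits

Information Gain = 0.8631 - 0.8240 = 0.0391 bits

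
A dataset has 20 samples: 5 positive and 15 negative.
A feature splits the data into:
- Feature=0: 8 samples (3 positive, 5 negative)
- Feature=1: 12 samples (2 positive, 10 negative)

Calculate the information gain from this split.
0.0395 bits

Information Gain = H(Y) - H(Y|Feature)

Before split:
P(positive) = 5/20 = 0.2500
H(Y) = 0.8113 bits

After split:
Feature=0: H = 0.9544 bits (weight = 8/20)
Feature=1: H = 0.6500 bits (weight = 12/20)
H(Y|Feature) = (8/20)×0.9544 + (12/20)×0.6500 = 0.7718 bits

Information Gain = 0.8113 - 0.7718 = 0.0395 bits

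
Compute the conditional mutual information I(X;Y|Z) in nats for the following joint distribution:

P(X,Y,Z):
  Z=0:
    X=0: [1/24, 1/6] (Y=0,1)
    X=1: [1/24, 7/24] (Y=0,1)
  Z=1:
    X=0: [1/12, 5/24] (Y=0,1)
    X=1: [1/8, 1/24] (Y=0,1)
0.0503 nats

Conditional mutual information: I(X;Y|Z) = H(X|Z) + H(Y|Z) - H(X,Y|Z)

H(Z) = 0.6897
H(X,Z) = 1.3510 → H(X|Z) = 0.6613
H(Y,Z) = 1.2380 → H(Y|Z) = 0.5483
H(X,Y,Z) = 1.8491 → H(X,Y|Z) = 1.1594

I(X;Y|Z) = 0.6613 + 0.5483 - 1.1594 = 0.0503 nats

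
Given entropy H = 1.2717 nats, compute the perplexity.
3.5669

Perplexity is e^H (or exp(H) for natural log).

H = 1.2717 nats
Perplexity = e^1.2717 = 3.5669

Interpretation: The model's uncertainty is equivalent to choosing uniformly among 3.6 options.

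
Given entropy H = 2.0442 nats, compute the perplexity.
7.7230

Perplexity is e^H (or exp(H) for natural log).

H = 2.0442 nats
Perplexity = e^2.0442 = 7.7230

Interpretation: The model's uncertainty is equivalent to choosing uniformly among 7.7 options.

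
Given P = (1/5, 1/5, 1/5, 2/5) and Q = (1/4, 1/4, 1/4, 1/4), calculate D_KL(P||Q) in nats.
0.0541 nats

KL divergence: D_KL(P||Q) = Σ p(x) log(p(x)/q(x))

Computing term by term:
  x=0: 1/5 × log_e[(1/5)/(1/4)] = 1/5 × -0.2231 = -0.0446
  x=1: 1/5 × log_e[(1/5)/(1/4)] = 1/5 × -0.2231 = -0.0446
  x=2: 1/5 × log_e[(1/5)/(1/4)] = 1/5 × -0.2231 = -0.0446
  x=3: 2/5 × log_e[(2/5)/(1/4)] = 2/5 × 0.4700 = 0.1880

D_KL(P||Q) = 0.0541 nats

Note: KL divergence is always non-negative and equals 0 iff P = Q.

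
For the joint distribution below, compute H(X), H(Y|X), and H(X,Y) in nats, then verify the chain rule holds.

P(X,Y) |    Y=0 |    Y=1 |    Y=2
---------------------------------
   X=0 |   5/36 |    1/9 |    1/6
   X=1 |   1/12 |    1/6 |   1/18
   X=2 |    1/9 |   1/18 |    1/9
H(X,Y) = 2.1321, H(X) = 1.0829, H(Y|X) = 1.0492 (all in nats)

Chain rule: H(X,Y) = H(X) + H(Y|X)

Left side — joint entropy directly:
H(X,Y) = -Σ p(x,y) log p(x,y) = 2.1321 nats

Right side — compute H(Y|X) from the conditional distributions:
P(X) = (5/12, 11/36, 5/18), so H(X) = 1.0829 nats
H(Y|X) = Σ_x P(X=x) · H(Y|X=x):
  P(Y|X=0) = (1/3, 4/15, 2/5), H(Y|X=0) = 1.0852, weight P(X=0) = 5/12
  P(Y|X=1) = (3/11, 6/11, 2/11), H(Y|X=1) = 0.9949, weight P(X=1) = 11/36
  P(Y|X=2) = (2/5, 1/5, 2/5), H(Y|X=2) = 1.0549, weight P(X=2) = 5/18
H(Y|X) = 1.0492 nats

H(X) + H(Y|X) = 1.0829 + 1.0492 = 2.1321 nats

Both sides equal 2.1321 nats. ✓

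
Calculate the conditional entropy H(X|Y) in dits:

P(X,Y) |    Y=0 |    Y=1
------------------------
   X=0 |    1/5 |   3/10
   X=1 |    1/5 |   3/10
0.3010 dits

Using the chain rule: H(X|Y) = H(X,Y) - H(Y)

First, compute H(X,Y) = 0.5933 dits

Marginal P(Y) = (2/5, 3/5)
H(Y) = 0.2923 dits

H(X|Y) = H(X,Y) - H(Y) = 0.5933 - 0.2923 = 0.3010 dits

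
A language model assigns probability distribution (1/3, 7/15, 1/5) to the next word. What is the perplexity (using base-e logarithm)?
2.8399

Perplexity is e^H (or exp(H) for natural log).

First, H = -Σ p log p = 1.0438 nats
Perplexity = e^1.0438 = 2.8399

Interpretation: The model's uncertainty is equivalent to choosing uniformly among 2.8 options.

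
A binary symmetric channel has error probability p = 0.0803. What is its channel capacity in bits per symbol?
0.5968 bits

For a binary symmetric channel (BSC) with error probability p:
Capacity C = 1 - H(p) bits per symbol

where H(p) = -p log₂(p) - (1-p) log₂(1-p) is the binary entropy function.

H(0.0803) = 0.4032 bits
C = 1 - 0.4032 = 0.5968 bits per symbol

This means we can reliably transmit up to 0.5968 bits of information per channel use.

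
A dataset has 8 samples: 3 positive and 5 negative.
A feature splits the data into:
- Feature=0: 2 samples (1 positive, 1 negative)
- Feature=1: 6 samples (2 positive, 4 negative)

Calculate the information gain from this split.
0.0157 bits

Information Gain = H(Y) - H(Y|Feature)

Before split:
P(positive) = 3/8 = 0.3750
H(Y) = 0.9544 bits

After split:
Feature=0: H = 1.0000 bits (weight = 2/8)
Feature=1: H = 0.9183 bits (weight = 6/8)
H(Y|Feature) = (2/8)×1.0000 + (6/8)×0.9183 = 0.9387 bits

Information Gain = 0.9544 - 0.9387 = 0.0157 bits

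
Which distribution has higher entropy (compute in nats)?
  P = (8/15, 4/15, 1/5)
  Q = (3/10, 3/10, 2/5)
Q

Computing entropies in nats:
H(P) = 1.0096
H(Q) = 1.0889

Distribution Q has higher entropy.

Intuition: The distribution closer to uniform (more spread out) has higher entropy.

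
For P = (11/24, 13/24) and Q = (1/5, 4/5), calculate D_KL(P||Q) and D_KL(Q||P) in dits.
D_KL(P||Q) = 0.0733, D_KL(Q||P) = 0.0635

KL divergence is not symmetric: D_KL(P||Q) ≠ D_KL(Q||P) in general.

D_KL(P||Q) = 0.0733 dits
D_KL(Q||P) = 0.0635 dits

No, they are not equal!

This asymmetry is why KL divergence is not a true distance metric.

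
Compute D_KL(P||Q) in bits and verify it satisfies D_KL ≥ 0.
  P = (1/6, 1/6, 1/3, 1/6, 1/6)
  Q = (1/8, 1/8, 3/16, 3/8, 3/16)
0.1917 bits

KL divergence satisfies the Gibbs inequality: D_KL(P||Q) ≥ 0 for all distributions P, Q.

D_KL(P||Q) = Σ p(x) log(p(x)/q(x))
Term by term:
  x=0: 1/6 × log_2[(1/6)/(1/8)] = 0.0692
  x=1: 1/6 × log_2[(1/6)/(1/8)] = 0.0692
  x=2: 1/3 × log_2[(1/3)/(3/16)] = 0.2767
  x=3: 1/6 × log_2[(1/6)/(3/8)] = -0.1950
  x=4: 1/6 × log_2[(1/6)/(3/16)] = -0.0283
D_KL(P||Q) = 0.1917 bits

D_KL(P||Q) = 0.1917 ≥ 0 ✓

This non-negativity is a fundamental property: relative entropy cannot be negative because it measures how different Q is from P.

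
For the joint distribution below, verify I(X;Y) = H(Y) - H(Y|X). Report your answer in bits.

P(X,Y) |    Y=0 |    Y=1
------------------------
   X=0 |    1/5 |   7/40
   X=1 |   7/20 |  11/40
I(X;Y) = 0.0005 bits

Mutual information has multiple equivalent forms:
- I(X;Y) = H(X) - H(X|Y)
- I(X;Y) = H(Y) - H(Y|X)
- I(X;Y) = H(X) + H(Y) - H(X,Y)

Computing all quantities:
H(X) = 0.9544, H(Y) = 0.9928, H(X,Y) = 1.9467
H(X|Y) = 0.9539, H(Y|X) = 0.9923

Verification:
H(X) - H(X|Y) = 0.9544 - 0.9539 = 0.0005
H(Y) - H(Y|X) = 0.9928 - 0.9923 = 0.0005
H(X) + H(Y) - H(X,Y) = 0.9544 + 0.9928 - 1.9467 = 0.0005

All forms give I(X;Y) = 0.0005 bits. ✓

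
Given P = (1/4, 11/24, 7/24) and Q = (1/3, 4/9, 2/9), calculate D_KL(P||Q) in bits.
0.0310 bits

KL divergence: D_KL(P||Q) = Σ p(x) log(p(x)/q(x))

Computing term by term:
  x=0: 1/4 × log_2[(1/4)/(1/3)] = 1/4 × -0.4150 = -0.1038
  x=1: 11/24 × log_2[(11/24)/(4/9)] = 11/24 × 0.0444 = 0.0203
  x=2: 7/24 × log_2[(7/24)/(2/9)] = 7/24 × 0.3923 = 0.1144

D_KL(P||Q) = 0.0310 bits

Note: KL divergence is always non-negative and equals 0 iff P = Q.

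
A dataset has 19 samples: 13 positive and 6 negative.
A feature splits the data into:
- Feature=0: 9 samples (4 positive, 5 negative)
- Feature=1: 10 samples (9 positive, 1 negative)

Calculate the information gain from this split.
0.1834 bits

Information Gain = H(Y) - H(Y|Feature)

Before split:
P(positive) = 13/19 = 0.6842
H(Y) = 0.8997 bits

After split:
Feature=0: H = 0.9911 bits (weight = 9/19)
Feature=1: H = 0.4690 bits (weight = 10/19)
H(Y|Feature) = (9/19)×0.9911 + (10/19)×0.4690 = 0.7163 bits

Information Gain = 0.8997 - 0.7163 = 0.1834 bits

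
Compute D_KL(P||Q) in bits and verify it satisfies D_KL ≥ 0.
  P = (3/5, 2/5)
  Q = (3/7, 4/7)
0.0854 bits

KL divergence satisfies the Gibbs inequality: D_KL(P||Q) ≥ 0 for all distributions P, Q.

D_KL(P||Q) = Σ p(x) log(p(x)/q(x))
Term by term:
  x=0: 3/5 × log_2[(3/5)/(3/7)] = 0.2913
  x=1: 2/5 × log_2[(2/5)/(4/7)] = -0.2058
D_KL(P||Q) = 0.0854 bits

D_KL(P||Q) = 0.0854 ≥ 0 ✓

This non-negativity is a fundamental property: relative entropy cannot be negative because it measures how different Q is from P.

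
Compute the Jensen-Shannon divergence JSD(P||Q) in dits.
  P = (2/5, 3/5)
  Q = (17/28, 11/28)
0.0094 dits

Jensen-Shannon divergence is:
JSD(P||Q) = 0.5 × D_KL(P||M) + 0.5 × D_KL(Q||M)
where M = 0.5 × (P + Q) is the mixture distribution.

M = 0.5 × (2/5, 3/5) + 0.5 × (17/28, 11/28) = (0.503571, 0.496429)

D_KL(P||M) = 0.0094 dits
D_KL(Q||M) = 0.0094 dits

JSD(P||Q) = 0.5 × 0.0094 + 0.5 × 0.0094 = 0.0094 dits

Unlike KL divergence, JSD is symmetric and bounded: 0 ≤ JSD ≤ log(2).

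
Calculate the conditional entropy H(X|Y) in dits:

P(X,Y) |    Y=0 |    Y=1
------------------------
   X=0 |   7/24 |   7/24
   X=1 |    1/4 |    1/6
0.2928 dits

Using the chain rule: H(X|Y) = H(X,Y) - H(Y)

First, compute H(X,Y) = 0.5924 dits

Marginal P(Y) = (13/24, 11/24)
H(Y) = 0.2995 dits

H(X|Y) = H(X,Y) - H(Y) = 0.5924 - 0.2995 = 0.2928 dits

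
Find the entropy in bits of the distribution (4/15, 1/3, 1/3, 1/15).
1.8256 bits

Shannon entropy is H(X) = -Σ p(x) log p(x).

For P = (4/15, 1/3, 1/3, 1/15):
H = -4/15 × log_2(4/15) -1/3 × log_2(1/3) -1/3 × log_2(1/3) -1/15 × log_2(1/15)
H = 1.8256 bits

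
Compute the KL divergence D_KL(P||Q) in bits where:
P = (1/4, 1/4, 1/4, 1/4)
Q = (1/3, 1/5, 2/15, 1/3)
0.0997 bits

KL divergence: D_KL(P||Q) = Σ p(x) log(p(x)/q(x))

Computing term by term:
  x=0: 1/4 × log_2[(1/4)/(1/3)] = 1/4 × -0.4150 = -0.1038
  x=1: 1/4 × log_2[(1/4)/(1/5)] = 1/4 × 0.3219 = 0.0805
  x=2: 1/4 × log_2[(1/4)/(2/15)] = 1/4 × 0.9069 = 0.2267
  x=3: 1/4 × log_2[(1/4)/(1/3)] = 1/4 × -0.4150 = -0.1038

D_KL(P||Q) = 0.0997 bits

Note: KL divergence is always non-negative and equals 0 iff P = Q.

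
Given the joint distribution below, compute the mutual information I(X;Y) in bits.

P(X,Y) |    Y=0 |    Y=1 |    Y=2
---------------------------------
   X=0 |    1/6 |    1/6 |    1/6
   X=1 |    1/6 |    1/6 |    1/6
0.0000 bits

Mutual information: I(X;Y) = H(X) + H(Y) - H(X,Y)

Marginals:
P(X) = (1/2, 1/2), H(X) = 1.0000 bits
P(Y) = (1/3, 1/3, 1/3), H(Y) = 1.5850 bits

Joint entropy: H(X,Y) = 2.5850 bits

I(X;Y) = 1.0000 + 1.5850 - 2.5850 = 0.0000 bits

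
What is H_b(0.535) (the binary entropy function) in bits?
0.9965 bits

The binary entropy function is:
H(p) = -p log(p) - (1-p) log(1-p)

H(0.535) = -0.535 × log_2(0.535) - 0.465 × log_2(0.465)
H(0.535) = 0.9965 bits

Note: Binary entropy is maximized at p=0.5 (H=1 bit) and minimized at p=0 or p=1 (H=0).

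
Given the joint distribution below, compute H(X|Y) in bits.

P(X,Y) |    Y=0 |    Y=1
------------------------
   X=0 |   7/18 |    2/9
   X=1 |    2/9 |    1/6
0.9610 bits

Using the chain rule: H(X|Y) = H(X,Y) - H(Y)

First, compute H(X,Y) = 1.9251 bits

Marginal P(Y) = (11/18, 7/18)
H(Y) = 0.9641 bits

H(X|Y) = H(X,Y) - H(Y) = 1.9251 - 0.9641 = 0.9610 bits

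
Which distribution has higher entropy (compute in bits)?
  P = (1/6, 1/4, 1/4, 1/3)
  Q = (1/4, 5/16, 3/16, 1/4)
Q

Computing entropies in bits:
H(P) = 1.9591
H(Q) = 1.9772

Distribution Q has higher entropy.

Intuition: The distribution closer to uniform (more spread out) has higher entropy.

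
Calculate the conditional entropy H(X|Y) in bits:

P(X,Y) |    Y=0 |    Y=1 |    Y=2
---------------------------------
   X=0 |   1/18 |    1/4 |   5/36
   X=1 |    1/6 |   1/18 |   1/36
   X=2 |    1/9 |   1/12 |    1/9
1.3649 bits

Using the chain rule: H(X|Y) = H(X,Y) - H(Y)

First, compute H(X,Y) = 2.9365 bits

Marginal P(Y) = (1/3, 7/18, 5/18)
H(Y) = 1.5715 bits

H(X|Y) = H(X,Y) - H(Y) = 2.9365 - 1.5715 = 1.3649 bits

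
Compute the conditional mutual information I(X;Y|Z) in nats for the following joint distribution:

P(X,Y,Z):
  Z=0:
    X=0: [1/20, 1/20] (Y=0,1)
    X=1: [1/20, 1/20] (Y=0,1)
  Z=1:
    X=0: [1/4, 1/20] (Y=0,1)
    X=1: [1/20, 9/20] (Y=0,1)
0.2315 nats

Conditional mutual information: I(X;Y|Z) = H(X|Z) + H(Y|Z) - H(X,Y|Z)

H(Z) = 0.5004
H(X,Z) = 1.1683 → H(X|Z) = 0.6679
H(Y,Z) = 1.1683 → H(Y|Z) = 0.6679
H(X,Y,Z) = 1.6046 → H(X,Y|Z) = 1.1042

I(X;Y|Z) = 0.6679 + 0.6679 - 1.1042 = 0.2315 nats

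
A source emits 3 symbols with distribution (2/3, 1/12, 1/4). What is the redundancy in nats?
0.2747 nats

Redundancy measures how far a source is from maximum entropy:
R = H_max - H(X)

Maximum entropy for 3 symbols: H_max = log_e(3) = 1.0986 nats
Actual entropy: H(X) = 0.8240 nats
Redundancy: R = 1.0986 - 0.8240 = 0.2747 nats

This redundancy represents potential for compression: the source could be compressed by 0.2747 nats per symbol.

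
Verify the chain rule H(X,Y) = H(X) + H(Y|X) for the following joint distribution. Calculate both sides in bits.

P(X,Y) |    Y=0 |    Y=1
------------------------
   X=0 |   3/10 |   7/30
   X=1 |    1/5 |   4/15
H(X,Y) = 1.9839, H(X) = 0.9968, H(Y|X) = 0.9871 (all in bits)

Chain rule: H(X,Y) = H(X) + H(Y|X)

Left side — joint entropy directly:
H(X,Y) = -Σ p(x,y) log p(x,y) = 1.9839 bits

Right side — compute H(Y|X) from the conditional distributions:
P(X) = (8/15, 7/15), so H(X) = 0.9968 bits
H(Y|X) = Σ_x P(X=x) · H(Y|X=x):
  P(Y|X=0) = (9/16, 7/16), H(Y|X=0) = 0.9887, weight P(X=0) = 8/15
  P(Y|X=1) = (3/7, 4/7), H(Y|X=1) = 0.9852, weight P(X=1) = 7/15
H(Y|X) = 0.9871 bits

H(X) + H(Y|X) = 0.9968 + 0.9871 = 1.9839 bits

Both sides equal 1.9839 bits. ✓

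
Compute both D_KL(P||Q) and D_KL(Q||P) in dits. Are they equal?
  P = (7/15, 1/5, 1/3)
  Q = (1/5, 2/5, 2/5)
D_KL(P||Q) = 0.0851, D_KL(Q||P) = 0.0785

KL divergence is not symmetric: D_KL(P||Q) ≠ D_KL(Q||P) in general.

D_KL(P||Q) = 0.0851 dits
D_KL(Q||P) = 0.0785 dits

No, they are not equal!

This asymmetry is why KL divergence is not a true distance metric.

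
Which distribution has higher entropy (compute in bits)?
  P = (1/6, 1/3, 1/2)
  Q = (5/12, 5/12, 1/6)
Q

Computing entropies in bits:
H(P) = 1.4591
H(Q) = 1.4834

Distribution Q has higher entropy.

Intuition: The distribution closer to uniform (more spread out) has higher entropy.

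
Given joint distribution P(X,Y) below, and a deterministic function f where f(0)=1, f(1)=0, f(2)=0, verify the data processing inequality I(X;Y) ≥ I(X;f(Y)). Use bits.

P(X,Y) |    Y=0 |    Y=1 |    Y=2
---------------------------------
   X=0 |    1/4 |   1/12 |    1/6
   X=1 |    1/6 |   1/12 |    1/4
I(X;Y) = 0.0242, I(X;f(Y)) = 0.0207, inequality holds: 0.0242 ≥ 0.0207

Data Processing Inequality: For any Markov chain X → Y → Z, we have I(X;Y) ≥ I(X;Z).

Here Z = f(Y) is a deterministic function of Y, forming X → Y → Z.

Original I(X;Y) = 0.0242 bits

After applying f:
P(X,Z) where Z=f(Y):
- P(X,Z=0) = P(X,Y=1) + P(X,Y=2)
- P(X,Z=1) = P(X,Y=0)

I(X;Z) = I(X;f(Y)) = 0.0207 bits

Verification: 0.0242 ≥ 0.0207 ✓

Information cannot be created by processing; the function f can only lose information about X.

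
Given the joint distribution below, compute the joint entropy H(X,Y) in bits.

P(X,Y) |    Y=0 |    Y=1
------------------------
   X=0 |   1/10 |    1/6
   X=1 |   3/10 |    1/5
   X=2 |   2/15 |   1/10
2.4683 bits

Joint entropy is H(X,Y) = -Σ_{x,y} p(x,y) log p(x,y).

Summing over all non-zero entries:
H(X,Y) = -[1/10·log_2(1/10) + 1/6·log_2(1/6) + 3/10·log_2(3/10) + 1/5·log_2(1/5) + 2/15·log_2(2/15) + 1/10·log_2(1/10)]
H(X,Y) = 2.4683 bits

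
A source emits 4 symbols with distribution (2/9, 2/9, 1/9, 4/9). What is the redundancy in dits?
0.0492 dits

Redundancy measures how far a source is from maximum entropy:
R = H_max - H(X)

Maximum entropy for 4 symbols: H_max = log_10(4) = 0.6021 dits
Actual entropy: H(X) = 0.5529 dits
Redundancy: R = 0.6021 - 0.5529 = 0.0492 dits

This redundancy represents potential for compression: the source could be compressed by 0.0492 dits per symbol.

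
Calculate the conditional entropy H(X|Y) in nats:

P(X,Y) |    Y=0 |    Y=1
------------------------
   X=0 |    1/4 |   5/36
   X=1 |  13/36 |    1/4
0.6669 nats

Using the chain rule: H(X|Y) = H(X,Y) - H(Y)

First, compute H(X,Y) = 1.3351 nats

Marginal P(Y) = (11/18, 7/18)
H(Y) = 0.6682 nats

H(X|Y) = H(X,Y) - H(Y) = 1.3351 - 0.6682 = 0.6669 nats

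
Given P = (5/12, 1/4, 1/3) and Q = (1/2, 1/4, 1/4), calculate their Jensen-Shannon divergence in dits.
0.0021 dits

Jensen-Shannon divergence is:
JSD(P||Q) = 0.5 × D_KL(P||M) + 0.5 × D_KL(Q||M)
where M = 0.5 × (P + Q) is the mixture distribution.

M = 0.5 × (5/12, 1/4, 1/3) + 0.5 × (1/2, 1/4, 1/4) = (11/24, 1/4, 7/24)

D_KL(P||M) = 0.0021 dits
D_KL(Q||M) = 0.0022 dits

JSD(P||Q) = 0.5 × 0.0021 + 0.5 × 0.0022 = 0.0021 dits

Unlike KL divergence, JSD is symmetric and bounded: 0 ≤ JSD ≤ log(2).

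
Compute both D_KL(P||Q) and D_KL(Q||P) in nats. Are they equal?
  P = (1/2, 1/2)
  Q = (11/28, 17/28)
D_KL(P||Q) = 0.0235, D_KL(Q||P) = 0.0231

KL divergence is not symmetric: D_KL(P||Q) ≠ D_KL(Q||P) in general.

D_KL(P||Q) = 0.0235 nats
D_KL(Q||P) = 0.0231 nats

No, they are not equal!

This asymmetry is why KL divergence is not a true distance metric.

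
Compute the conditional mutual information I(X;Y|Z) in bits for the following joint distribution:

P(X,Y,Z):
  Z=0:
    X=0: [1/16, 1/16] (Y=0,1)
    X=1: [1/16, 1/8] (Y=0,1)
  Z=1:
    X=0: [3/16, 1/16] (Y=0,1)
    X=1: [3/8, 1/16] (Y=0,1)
0.0148 bits

Conditional mutual information: I(X;Y|Z) = H(X|Z) + H(Y|Z) - H(X,Y|Z)

H(Z) = 0.8960
H(X,Z) = 1.8496 → H(X|Z) = 0.9536
H(Y,Z) = 1.6697 → H(Y|Z) = 0.7737
H(X,Y,Z) = 2.6085 → H(X,Y|Z) = 1.7124

I(X;Y|Z) = 0.9536 + 0.7737 - 1.7124 = 0.0148 bits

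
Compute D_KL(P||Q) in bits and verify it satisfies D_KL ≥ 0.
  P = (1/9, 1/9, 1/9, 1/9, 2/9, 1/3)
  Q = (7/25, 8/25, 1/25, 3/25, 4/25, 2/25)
0.6253 bits

KL divergence satisfies the Gibbs inequality: D_KL(P||Q) ≥ 0 for all distributions P, Q.

D_KL(P||Q) = Σ p(x) log(p(x)/q(x))
Term by term:
  x=0: 1/9 × log_2[(1/9)/(7/25)] = -0.1482
  x=1: 1/9 × log_2[(1/9)/(8/25)] = -0.1696
  x=2: 1/9 × log_2[(1/9)/(1/25)] = 0.1638
  x=3: 1/9 × log_2[(1/9)/(3/25)] = -0.0123
  x=4: 2/9 × log_2[(2/9)/(4/25)] = 0.1053
  x=5: 1/3 × log_2[(1/3)/(2/25)] = 0.6863
D_KL(P||Q) = 0.6253 bits

D_KL(P||Q) = 0.6253 ≥ 0 ✓

This non-negativity is a fundamental property: relative entropy cannot be negative because it measures how different Q is from P.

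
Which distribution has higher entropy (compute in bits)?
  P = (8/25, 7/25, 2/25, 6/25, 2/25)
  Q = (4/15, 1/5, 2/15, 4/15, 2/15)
Q

Computing entropies in bits:
H(P) = 2.1174
H(Q) = 2.2566

Distribution Q has higher entropy.

Intuition: The distribution closer to uniform (more spread out) has higher entropy.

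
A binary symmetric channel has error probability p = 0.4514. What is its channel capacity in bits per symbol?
0.0068 bits

For a binary symmetric channel (BSC) with error probability p:
Capacity C = 1 - H(p) bits per symbol

where H(p) = -p log₂(p) - (1-p) log₂(1-p) is the binary entropy function.

H(0.4514) = 0.9932 bits
C = 1 - 0.9932 = 0.0068 bits per symbol

This means we can reliably transmit up to 0.0068 bits of information per channel use.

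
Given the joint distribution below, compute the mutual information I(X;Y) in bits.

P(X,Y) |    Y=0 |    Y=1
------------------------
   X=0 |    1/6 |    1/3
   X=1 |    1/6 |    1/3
0.0000 bits

Mutual information: I(X;Y) = H(X) + H(Y) - H(X,Y)

Marginals:
P(X) = (1/2, 1/2), H(X) = 1.0000 bits
P(Y) = (1/3, 2/3), H(Y) = 0.9183 bits

Joint entropy: H(X,Y) = 1.9183 bits

I(X;Y) = 1.0000 + 0.9183 - 1.9183 = 0.0000 bits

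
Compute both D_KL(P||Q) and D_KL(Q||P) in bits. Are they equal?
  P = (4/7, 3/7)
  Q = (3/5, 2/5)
D_KL(P||Q) = 0.0024, D_KL(Q||P) = 0.0024

KL divergence is not symmetric: D_KL(P||Q) ≠ D_KL(Q||P) in general.

D_KL(P||Q) = 0.0024 bits
D_KL(Q||P) = 0.0024 bits

In this case they happen to be equal (to 4 decimal places).

This asymmetry is why KL divergence is not a true distance metric.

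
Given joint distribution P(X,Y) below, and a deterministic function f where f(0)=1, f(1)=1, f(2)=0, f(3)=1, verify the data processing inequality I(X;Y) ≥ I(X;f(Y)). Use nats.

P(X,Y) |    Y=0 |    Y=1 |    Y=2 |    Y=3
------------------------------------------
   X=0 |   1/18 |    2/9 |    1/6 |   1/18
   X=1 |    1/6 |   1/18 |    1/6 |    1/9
I(X;Y) = 0.0920, I(X;f(Y)) = 0.0000, inequality holds: 0.0920 ≥ 0.0000

Data Processing Inequality: For any Markov chain X → Y → Z, we have I(X;Y) ≥ I(X;Z).

Here Z = f(Y) is a deterministic function of Y, forming X → Y → Z.

Original I(X;Y) = 0.0920 nats

After applying f:
P(X,Z) where Z=f(Y):
- P(X,Z=0) = P(X,Y=2)
- P(X,Z=1) = P(X,Y=0) + P(X,Y=1) + P(X,Y=3)

I(X;Z) = I(X;f(Y)) = 0.0000 nats

Verification: 0.0920 ≥ 0.0000 ✓

Information cannot be created by processing; the function f can only lose information about X.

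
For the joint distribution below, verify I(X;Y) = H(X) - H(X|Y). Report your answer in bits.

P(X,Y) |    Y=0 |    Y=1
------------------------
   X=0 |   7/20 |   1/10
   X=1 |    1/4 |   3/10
I(X;Y) = 0.0803 bits

Mutual information has multiple equivalent forms:
- I(X;Y) = H(X) - H(X|Y)
- I(X;Y) = H(Y) - H(Y|X)
- I(X;Y) = H(X) + H(Y) - H(X,Y)

Computing all quantities:
H(X) = 0.9928, H(Y) = 0.9710, H(X,Y) = 1.8834
H(X|Y) = 0.9124, H(Y|X) = 0.8906

Verification:
H(X) - H(X|Y) = 0.9928 - 0.9124 = 0.0803
H(Y) - H(Y|X) = 0.9710 - 0.8906 = 0.0803
H(X) + H(Y) - H(X,Y) = 0.9928 + 0.9710 - 1.8834 = 0.0803

All forms give I(X;Y) = 0.0803 bits. ✓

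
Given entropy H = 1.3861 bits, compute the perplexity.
2.6137

Perplexity is 2^H (or exp(H) for natural log).

H = 1.3861 bits
Perplexity = 2^1.3861 = 2.6137

Interpretation: The model's uncertainty is equivalent to choosing uniformly among 2.6 options.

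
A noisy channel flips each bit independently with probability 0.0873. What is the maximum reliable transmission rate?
0.5726 bits

For a binary symmetric channel (BSC) with error probability p:
Capacity C = 1 - H(p) bits per symbol

where H(p) = -p log₂(p) - (1-p) log₂(1-p) is the binary entropy function.

H(0.0873) = 0.4274 bits
C = 1 - 0.4274 = 0.5726 bits per symbol

This means we can reliably transmit up to 0.5726 bits of information per channel use.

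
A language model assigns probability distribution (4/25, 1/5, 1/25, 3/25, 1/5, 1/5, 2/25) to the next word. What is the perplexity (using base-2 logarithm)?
6.3225

Perplexity is 2^H (or exp(H) for natural log).

First, H = -Σ p log p = 2.6605 bits
Perplexity = 2^2.6605 = 6.3225

Interpretation: The model's uncertainty is equivalent to choosing uniformly among 6.3 options.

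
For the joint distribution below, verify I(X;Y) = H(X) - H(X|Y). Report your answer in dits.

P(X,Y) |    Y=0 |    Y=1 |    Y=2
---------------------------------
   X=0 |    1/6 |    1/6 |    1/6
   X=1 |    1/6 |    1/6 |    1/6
I(X;Y) = 0.0000 dits

Mutual information has multiple equivalent forms:
- I(X;Y) = H(X) - H(X|Y)
- I(X;Y) = H(Y) - H(Y|X)
- I(X;Y) = H(X) + H(Y) - H(X,Y)

Computing all quantities:
H(X) = 0.3010, H(Y) = 0.4771, H(X,Y) = 0.7782
H(X|Y) = 0.3010, H(Y|X) = 0.4771

Verification:
H(X) - H(X|Y) = 0.3010 - 0.3010 = 0.0000
H(Y) - H(Y|X) = 0.4771 - 0.4771 = 0.0000
H(X) + H(Y) - H(X,Y) = 0.3010 + 0.4771 - 0.7782 = 0.0000

All forms give I(X;Y) = 0.0000 dits. ✓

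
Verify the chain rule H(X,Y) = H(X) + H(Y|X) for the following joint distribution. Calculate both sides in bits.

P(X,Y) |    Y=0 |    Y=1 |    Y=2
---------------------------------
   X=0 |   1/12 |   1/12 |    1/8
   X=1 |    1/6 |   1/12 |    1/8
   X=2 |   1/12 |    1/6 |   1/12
H(X,Y) = 3.1054, H(X) = 1.5774, H(Y|X) = 1.5280 (all in bits)

Chain rule: H(X,Y) = H(X) + H(Y|X)

Left side — joint entropy directly:
H(X,Y) = -Σ p(x,y) log p(x,y) = 3.1054 bits

Right side — compute H(Y|X) from the conditional distributions:
P(X) = (7/24, 3/8, 1/3), so H(X) = 1.5774 bits
H(Y|X) = Σ_x P(X=x) · H(Y|X=x):
  P(Y|X=0) = (2/7, 2/7, 3/7), H(Y|X=0) = 1.5567, weight P(X=0) = 7/24
  P(Y|X=1) = (4/9, 2/9, 1/3), H(Y|X=1) = 1.5305, weight P(X=1) = 3/8
  P(Y|X=2) = (1/4, 1/2, 1/4), H(Y|X=2) = 1.5000, weight P(X=2) = 1/3
H(Y|X) = 1.5280 bits

H(X) + H(Y|X) = 1.5774 + 1.5280 = 3.1054 bits

Both sides equal 3.1054 bits. ✓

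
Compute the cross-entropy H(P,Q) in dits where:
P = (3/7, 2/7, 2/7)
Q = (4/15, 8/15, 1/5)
0.5237 dits

Cross-entropy: H(P,Q) = -Σ p(x) log q(x)

Alternatively: H(P,Q) = H(P) + D_KL(P||Q)
H(P) = 0.4686 dits
D_KL(P||Q) = 0.0551 dits

H(P,Q) = 0.4686 + 0.0551 = 0.5237 dits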